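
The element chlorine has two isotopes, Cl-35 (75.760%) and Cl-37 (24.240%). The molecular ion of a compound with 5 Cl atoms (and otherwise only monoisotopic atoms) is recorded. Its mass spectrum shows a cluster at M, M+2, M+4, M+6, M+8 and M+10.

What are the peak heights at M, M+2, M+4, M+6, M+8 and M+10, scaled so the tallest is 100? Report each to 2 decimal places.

62.51 : 100.00 : 63.99 : 20.47 : 3.28 : 0.21

Expanding (0.75760 + 0.24240)^5:
P(M) = 0.75760^5 = 0.249574
P(M+2) = 5 × 0.75760^4 × 0.24240^1 = 0.399266
P(M+4) = 10 × 0.75760^3 × 0.24240^2 = 0.255497
P(M+6) = 10 × 0.75760^2 × 0.24240^3 = 0.081748
P(M+8) = 5 × 0.75760^1 × 0.24240^4 = 0.013078
P(M+10) = 0.24240^5 = 0.000837
The M+2 peak is largest (0.399266); scaling to 100 gives 62.51 : 100.00 : 63.99 : 20.47 : 3.28 : 0.21.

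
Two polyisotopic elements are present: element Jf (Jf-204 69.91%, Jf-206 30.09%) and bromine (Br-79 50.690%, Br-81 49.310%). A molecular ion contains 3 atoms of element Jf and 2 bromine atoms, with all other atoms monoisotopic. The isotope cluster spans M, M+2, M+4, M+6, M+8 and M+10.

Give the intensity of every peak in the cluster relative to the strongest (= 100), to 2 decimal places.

24.91 : 80.63 : 100.00 : 59.36 : 16.97 : 1.88

Element Jf pattern (n=3): 0.3416787 : 0.44118633 : 0.18989124 : 0.02724373
Bromine pattern (n=2): 0.25694761 : 0.49990478 : 0.24314761
Convolve the two distributions (both contribute in 2-u steps):
  M: 0.3416787×0.25694761 = 0.087794
  M+2: 0.3416787×0.49990478 + 0.44118633×0.25694761 = 0.284169
  M+4: 0.3416787×0.24314761 + 0.44118633×0.49990478 + 0.18989124×0.25694761 = 0.352422
  M+6: 0.44118633×0.24314761 + 0.18989124×0.49990478 + 0.02724373×0.25694761 = 0.209201
  M+8: 0.18989124×0.24314761 + 0.02724373×0.49990478 = 0.059791
  M+10: 0.02724373×0.24314761 = 0.006624
Scale to base peak (0.352422) = 100: 24.91 : 80.63 : 100.00 : 59.36 : 16.97 : 1.88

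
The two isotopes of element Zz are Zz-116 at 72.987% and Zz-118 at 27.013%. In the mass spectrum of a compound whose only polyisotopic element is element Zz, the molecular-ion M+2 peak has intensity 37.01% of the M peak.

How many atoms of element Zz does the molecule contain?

With n Zz atoms, P(M+2)/P(M) = C(n,1)·p^(n−1)q / p^n = n·q/p = n · 0.27013/0.72987.
n = 0.3701 × 0.72987/0.27013 = 1.00 ≈ 1

1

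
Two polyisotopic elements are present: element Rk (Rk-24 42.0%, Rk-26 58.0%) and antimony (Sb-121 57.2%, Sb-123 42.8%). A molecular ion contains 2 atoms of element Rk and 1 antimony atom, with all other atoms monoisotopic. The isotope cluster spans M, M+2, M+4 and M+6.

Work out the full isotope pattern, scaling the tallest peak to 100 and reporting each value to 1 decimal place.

25.2 : 88.3 : 100.0 : 35.9

Element Rk pattern (n=2): 0.1764 : 0.4872 : 0.3364
Antimony pattern (n=1): 0.5720 : 0.4280
Convolve the two distributions (both contribute in 2-u steps):
  M: 0.1764×0.5720 = 0.100901
  M+2: 0.1764×0.4280 + 0.4872×0.5720 = 0.354178
  M+4: 0.4872×0.4280 + 0.3364×0.5720 = 0.400942
  M+6: 0.3364×0.4280 = 0.143979
Scale to base peak (0.400942) = 100: 25.2 : 88.3 : 100.0 : 35.9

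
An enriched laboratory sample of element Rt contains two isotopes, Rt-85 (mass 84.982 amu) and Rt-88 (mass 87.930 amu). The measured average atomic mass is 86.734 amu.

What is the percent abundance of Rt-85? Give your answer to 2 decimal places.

40.57%

Writing the weighted mean with unknown fraction x of Rt-85:
84.982·x + 87.930·(1 − x) = 86.734
(84.982 − 87.930)·x = 86.734 − 87.930
x = -1.196 / -2.948 = 0.40570 → 40.57% Rt-85, 59.43% Rt-88.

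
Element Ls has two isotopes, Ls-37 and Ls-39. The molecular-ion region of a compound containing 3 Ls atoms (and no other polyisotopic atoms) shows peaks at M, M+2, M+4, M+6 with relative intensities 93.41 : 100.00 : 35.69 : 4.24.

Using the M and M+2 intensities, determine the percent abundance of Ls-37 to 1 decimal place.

Write p for the Ls-37 fraction. I(M+2)/I(M) = [C(3,1)·p^2·(1−p)] / p^3 = 3·(1−p)/p = 100.00/93.41 = 1.0705
(1−p)/p = 1.0705/3 = 0.3568  ⇒  p = 1/(1 + 0.3568) = 0.7370
Ls-37: 73.7%, Ls-39: 26.3%.

73.7%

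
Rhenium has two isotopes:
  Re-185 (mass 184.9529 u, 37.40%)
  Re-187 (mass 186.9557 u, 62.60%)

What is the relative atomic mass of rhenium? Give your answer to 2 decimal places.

Ar = Σ fᵢ·mᵢ = 0.3740 × 184.9529 + 0.6260 × 186.9557
= 69.17238 + 117.03427 = 186.20665 u

186.21 u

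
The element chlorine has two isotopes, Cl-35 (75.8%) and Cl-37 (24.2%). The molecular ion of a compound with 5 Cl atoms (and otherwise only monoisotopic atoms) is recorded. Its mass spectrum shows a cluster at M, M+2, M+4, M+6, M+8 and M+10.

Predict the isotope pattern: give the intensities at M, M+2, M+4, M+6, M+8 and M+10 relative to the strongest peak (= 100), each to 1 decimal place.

The 5 Cl atoms are independent, so intensities follow the terms of (0.758 + 0.242)^5.
P(M) = 0.758^5 = 0.250234
P(M+2) = 5 × 0.758^4 × 0.242^1 = 0.399450
P(M+4) = 10 × 0.758^3 × 0.242^2 = 0.255058
P(M+6) = 10 × 0.758^2 × 0.242^3 = 0.081430
P(M+8) = 5 × 0.758^1 × 0.242^4 = 0.012999
P(M+10) = 0.242^5 = 0.000830
The M+2 peak is largest (0.399450); scaling to 100 gives 62.6 : 100.0 : 63.9 : 20.4 : 3.3 : 0.2.

62.6 : 100.0 : 63.9 : 20.4 : 3.3 : 0.2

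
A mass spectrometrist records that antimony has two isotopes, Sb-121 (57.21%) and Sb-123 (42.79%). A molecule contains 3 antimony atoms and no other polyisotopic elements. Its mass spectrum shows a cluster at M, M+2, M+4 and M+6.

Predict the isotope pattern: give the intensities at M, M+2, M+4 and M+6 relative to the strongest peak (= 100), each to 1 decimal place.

44.6 : 100.0 : 74.8 : 18.6

The 3 Sb atoms are independent, so intensities follow the terms of (0.5721 + 0.4279)^3.
P(M) = 0.5721^3 = 0.187247
P(M+2) = 3 × 0.5721^2 × 0.4279^1 = 0.420153
P(M+4) = 3 × 0.5721^1 × 0.4279^2 = 0.314252
P(M+6) = 0.4279^3 = 0.078348
The M+2 peak is largest (0.420153); scaling to 100 gives 44.6 : 100.0 : 74.8 : 18.6.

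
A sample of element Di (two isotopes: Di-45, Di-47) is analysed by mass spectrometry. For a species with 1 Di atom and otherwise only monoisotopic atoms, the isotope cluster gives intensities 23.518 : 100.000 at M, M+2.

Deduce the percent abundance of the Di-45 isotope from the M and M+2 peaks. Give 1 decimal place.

19.0%

Write p for the Di-45 fraction. I(M+2)/I(M) = [C(1,1)·p^0·(1−p)] / p^1 = 1·(1−p)/p = 100.000/23.518 = 4.2521
(1−p)/p = 4.2521/1 = 4.2521  ⇒  p = 1/(1 + 4.2521) = 0.1904
Di-45: 19.0%, Di-47: 81.0%.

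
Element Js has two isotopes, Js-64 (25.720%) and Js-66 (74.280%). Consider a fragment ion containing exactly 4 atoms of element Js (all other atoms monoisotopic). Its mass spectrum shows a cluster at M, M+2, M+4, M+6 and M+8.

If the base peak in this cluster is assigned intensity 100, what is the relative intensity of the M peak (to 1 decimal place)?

1.0

(0.25720 + 0.74280)^4 gives M 0.0044, M+2 0.0506, M+4 0.2190, M+6 0.4216, M+8 0.3044; the largest is M+6.
P(M+6) = C(4,3) × 0.25720^1 × 0.74280^3 = 4 × 0.2572 × 0.40984127 = 0.421645 (base)
P(M) = C(4,0) × 0.25720^4 × 0.74280^0 = 1 × 0.00437607 × 1.0000 = 0.004376
Relative intensity = 0.004376 / 0.421645 × 100 = 1.0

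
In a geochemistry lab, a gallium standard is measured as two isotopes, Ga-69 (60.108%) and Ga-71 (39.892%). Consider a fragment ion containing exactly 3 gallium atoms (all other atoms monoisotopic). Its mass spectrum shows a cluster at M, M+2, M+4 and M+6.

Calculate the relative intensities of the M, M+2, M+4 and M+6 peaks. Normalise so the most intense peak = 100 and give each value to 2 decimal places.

50.23 : 100.00 : 66.37 : 14.68

The 3 Ga atoms are independent, so intensities follow the terms of (0.60108 + 0.39892)^3.
P(M) = 0.60108^3 = 0.217169
P(M+2) = 3 × 0.60108^2 × 0.39892^1 = 0.432386
P(M+4) = 3 × 0.60108^1 × 0.39892^2 = 0.286963
P(M+6) = 0.39892^3 = 0.063483
The M+2 peak is largest (0.432386); scaling to 100 gives 50.23 : 100.00 : 66.37 : 14.68.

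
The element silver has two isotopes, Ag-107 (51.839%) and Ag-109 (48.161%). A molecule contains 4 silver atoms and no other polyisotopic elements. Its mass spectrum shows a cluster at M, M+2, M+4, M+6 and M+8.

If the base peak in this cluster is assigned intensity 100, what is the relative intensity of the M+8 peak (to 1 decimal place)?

(0.51839 + 0.48161)^4 gives M 0.0722, M+2 0.2684, M+4 0.3740, M+6 0.2316, M+8 0.0538; the largest is M+4.
P(M+4) = C(4,2) × 0.51839^2 × 0.48161^2 = 6 × 0.26872819 × 0.23194819 = 0.373986 (base)
P(M+8) = C(4,4) × 0.51839^0 × 0.48161^4 = 1 × 1.0000 × 0.05379996 = 0.053800
Relative intensity = 0.053800 / 0.373986 × 100 = 14.4

14.4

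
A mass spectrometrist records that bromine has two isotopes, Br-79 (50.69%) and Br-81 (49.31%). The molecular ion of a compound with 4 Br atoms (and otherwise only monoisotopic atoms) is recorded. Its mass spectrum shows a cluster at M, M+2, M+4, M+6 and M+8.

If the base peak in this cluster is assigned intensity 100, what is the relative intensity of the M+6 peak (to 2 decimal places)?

(0.5069 + 0.4931)^4 gives M 0.0660, M+2 0.2569, M+4 0.3749, M+6 0.2431, M+8 0.0591; the largest is M+4.
P(M+4) = C(4,2) × 0.5069^2 × 0.4931^2 = 6 × 0.25694761 × 0.24314761 = 0.374857 (base)
P(M+6) = C(4,3) × 0.5069^1 × 0.4931^3 = 4 × 0.5069 × 0.11989609 = 0.243101
Relative intensity = 0.243101 / 0.374857 × 100 = 64.85

64.85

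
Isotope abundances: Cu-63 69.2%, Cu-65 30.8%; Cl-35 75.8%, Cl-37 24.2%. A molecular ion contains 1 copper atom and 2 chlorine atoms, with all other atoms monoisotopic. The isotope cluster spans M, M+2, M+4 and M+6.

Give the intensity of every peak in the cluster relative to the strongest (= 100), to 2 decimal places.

Copper pattern (n=1): 0.6920 : 0.3080
Chlorine pattern (n=2): 0.574564 : 0.366872 : 0.058564
Convolve the two distributions (both contribute in 2-u steps):
  M: 0.6920×0.574564 = 0.397598
  M+2: 0.6920×0.366872 + 0.3080×0.574564 = 0.430841
  M+4: 0.6920×0.058564 + 0.3080×0.366872 = 0.153523
  M+6: 0.3080×0.058564 = 0.018038
Scale to base peak (0.430841) = 100: 92.28 : 100.00 : 35.63 : 4.19

92.28 : 100.00 : 35.63 : 4.19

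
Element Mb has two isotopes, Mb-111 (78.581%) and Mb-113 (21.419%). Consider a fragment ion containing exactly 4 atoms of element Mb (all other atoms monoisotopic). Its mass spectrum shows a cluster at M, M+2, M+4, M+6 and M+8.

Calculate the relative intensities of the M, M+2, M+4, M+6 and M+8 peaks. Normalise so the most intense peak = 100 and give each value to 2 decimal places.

Expanding (0.78581 + 0.21419)^4:
P(M) = 0.78581^4 = 0.381303
P(M+2) = 4 × 0.78581^3 × 0.21419^1 = 0.415730
P(M+4) = 6 × 0.78581^2 × 0.21419^2 = 0.169975
P(M+6) = 4 × 0.78581^1 × 0.21419^3 = 0.030887
P(M+8) = 0.21419^4 = 0.002105
The M+2 peak is largest (0.415730); scaling to 100 gives 91.72 : 100.00 : 40.89 : 7.43 : 0.51.

91.72 : 100.00 : 40.89 : 7.43 : 0.51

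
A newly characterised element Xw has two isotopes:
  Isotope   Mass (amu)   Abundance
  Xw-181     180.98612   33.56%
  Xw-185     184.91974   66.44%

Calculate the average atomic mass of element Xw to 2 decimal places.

183.60 amu

The abundance-weighted mean is 0.3356 × 180.98612 + 0.6644 × 184.91974
= 60.738942 + 122.860675 = 183.599617 amu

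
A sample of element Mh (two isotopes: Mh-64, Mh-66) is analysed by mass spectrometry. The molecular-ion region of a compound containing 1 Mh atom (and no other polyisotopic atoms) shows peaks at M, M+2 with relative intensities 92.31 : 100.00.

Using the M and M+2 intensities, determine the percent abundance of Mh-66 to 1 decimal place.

52.0%

If p is the fraction of Mh that is Mh-64, then I(M+2)/I(M) = [C(1,1)·p^0·(1−p)] / p^1 = 1·(1−p)/p = 100.00/92.31 = 1.0833
(1−p)/p = 1.0833/1 = 1.0833  ⇒  p = 1/(1 + 1.0833) = 0.4800
Mh-64: 48.0%, Mh-66: 52.0%.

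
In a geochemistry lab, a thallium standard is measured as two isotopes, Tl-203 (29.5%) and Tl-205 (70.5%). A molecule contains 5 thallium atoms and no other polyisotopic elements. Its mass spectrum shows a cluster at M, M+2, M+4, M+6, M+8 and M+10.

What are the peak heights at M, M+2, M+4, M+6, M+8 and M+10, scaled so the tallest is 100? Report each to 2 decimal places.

0.61 : 7.33 : 35.02 : 83.69 : 100.00 : 47.80

The 5 Tl atoms are independent, so intensities follow the terms of (0.295 + 0.705)^5.
P(M) = 0.295^5 = 0.002234
P(M+2) = 5 × 0.295^4 × 0.705^1 = 0.026696
P(M+4) = 10 × 0.295^3 × 0.705^2 = 0.127598
P(M+6) = 10 × 0.295^2 × 0.705^3 = 0.304938
P(M+8) = 5 × 0.295^1 × 0.705^4 = 0.364375
P(M+10) = 0.705^5 = 0.174159
The M+8 peak is largest (0.364375); scaling to 100 gives 0.61 : 7.33 : 35.02 : 83.69 : 100.00 : 47.80.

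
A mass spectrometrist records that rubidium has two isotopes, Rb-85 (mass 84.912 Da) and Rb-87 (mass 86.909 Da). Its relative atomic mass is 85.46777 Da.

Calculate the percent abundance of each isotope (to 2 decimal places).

Rb-85: 72.17%, Rb-87: 27.83%

Let x be the fractional abundance of Rb-85; then Rb-87 has abundance 1 − x.
84.912·x + 86.909·(1 − x) = 85.46777
(84.912 − 86.909)·x = 85.46777 − 86.909
x = -1.44123 / -1.997 = 0.72170 → 72.17% Rb-85, 27.83% Rb-87.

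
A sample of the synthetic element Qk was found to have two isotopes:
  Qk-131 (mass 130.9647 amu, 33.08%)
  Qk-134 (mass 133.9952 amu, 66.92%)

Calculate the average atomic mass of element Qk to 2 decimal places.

132.99 amu

The abundance-weighted mean is 0.3308 × 130.9647 + 0.6692 × 133.9952
= 43.32312 + 89.66959 = 132.99271 amu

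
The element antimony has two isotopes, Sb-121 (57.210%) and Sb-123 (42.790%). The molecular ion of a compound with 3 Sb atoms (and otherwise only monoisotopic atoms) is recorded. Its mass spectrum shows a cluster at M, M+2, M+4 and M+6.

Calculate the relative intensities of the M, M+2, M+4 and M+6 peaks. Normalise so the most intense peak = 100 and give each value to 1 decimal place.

44.6 : 100.0 : 74.8 : 18.6

Expanding (0.57210 + 0.42790)^3:
P(M) = 0.57210^3 = 0.187247
P(M+2) = 3 × 0.57210^2 × 0.42790^1 = 0.420153
P(M+4) = 3 × 0.57210^1 × 0.42790^2 = 0.314252
P(M+6) = 0.42790^3 = 0.078348
The M+2 peak is largest (0.420153); scaling to 100 gives 44.6 : 100.0 : 74.8 : 18.6.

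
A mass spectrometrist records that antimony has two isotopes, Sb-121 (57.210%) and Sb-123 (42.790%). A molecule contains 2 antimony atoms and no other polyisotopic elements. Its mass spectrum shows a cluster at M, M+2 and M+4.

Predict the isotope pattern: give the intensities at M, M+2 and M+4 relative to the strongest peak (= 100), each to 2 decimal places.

66.85 : 100.00 : 37.40

Each Sb atom is independently Sb-121 (p = 0.57210) or Sb-123 (q = 0.42790); the cluster is the binomial expansion (p + q)^2.
P(M) = 0.57210^2 = 0.327298
P(M+2) = 2 × 0.57210^1 × 0.42790^1 = 0.489603
P(M+4) = 0.42790^2 = 0.183098
The M+2 peak is largest (0.489603); scaling to 100 gives 66.85 : 100.00 : 37.40.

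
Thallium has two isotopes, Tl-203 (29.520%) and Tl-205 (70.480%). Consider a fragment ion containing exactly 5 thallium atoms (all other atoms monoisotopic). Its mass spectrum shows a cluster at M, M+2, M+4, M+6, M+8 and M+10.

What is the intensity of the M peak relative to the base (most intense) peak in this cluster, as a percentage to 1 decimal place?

(0.29520 + 0.70480)^5 gives M 0.0022, M+2 0.0268, M+4 0.1278, M+6 0.3051, M+8 0.3642, M+10 0.1739; the largest is M+8.
P(M+8) = C(5,4) × 0.29520^1 × 0.70480^4 = 5 × 0.2952 × 0.24675365 = 0.364208 (base)
P(M) = C(5,0) × 0.29520^5 × 0.70480^0 = 1 × 0.00224172 × 1.0000 = 0.002242
Relative intensity = 0.002242 / 0.364208 × 100 = 0.6

0.6%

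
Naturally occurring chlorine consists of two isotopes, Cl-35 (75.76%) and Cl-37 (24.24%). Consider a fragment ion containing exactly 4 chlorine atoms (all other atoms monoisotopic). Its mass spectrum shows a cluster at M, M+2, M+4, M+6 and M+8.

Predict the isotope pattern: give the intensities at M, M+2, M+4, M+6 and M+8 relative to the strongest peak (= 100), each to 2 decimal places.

The 4 Cl atoms are independent, so intensities follow the terms of (0.7576 + 0.2424)^4.
P(M) = 0.7576^4 = 0.329428
P(M+2) = 4 × 0.7576^3 × 0.2424^1 = 0.421612
P(M+4) = 6 × 0.7576^2 × 0.2424^2 = 0.202347
P(M+6) = 4 × 0.7576^1 × 0.2424^3 = 0.043162
P(M+8) = 0.2424^4 = 0.003452
The M+2 peak is largest (0.421612); scaling to 100 gives 78.14 : 100.00 : 47.99 : 10.24 : 0.82.

78.14 : 100.00 : 47.99 : 10.24 : 0.82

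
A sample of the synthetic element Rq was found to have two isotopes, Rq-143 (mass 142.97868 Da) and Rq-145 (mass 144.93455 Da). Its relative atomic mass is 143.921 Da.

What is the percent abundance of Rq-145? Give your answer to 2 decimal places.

Writing the weighted mean with unknown fraction x of Rq-143:
142.97868·x + 144.93455·(1 − x) = 143.921
(142.97868 − 144.93455)·x = 143.921 − 144.93455
x = -1.01355 / -1.95587 = 0.51821 → 51.82% Rq-143, 48.18% Rq-145.

48.18%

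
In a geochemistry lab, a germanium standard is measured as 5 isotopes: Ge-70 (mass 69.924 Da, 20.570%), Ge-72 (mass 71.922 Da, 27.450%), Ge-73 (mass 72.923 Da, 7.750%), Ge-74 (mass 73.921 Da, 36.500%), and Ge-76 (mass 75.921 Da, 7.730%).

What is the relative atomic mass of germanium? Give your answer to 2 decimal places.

72.63 Da

Average mass = Σ (abundance × isotope mass) = 0.20570 × 69.924 + 0.27450 × 71.922 + 0.07750 × 72.923 + 0.36500 × 73.921 + 0.07730 × 75.921
= 14.3834 + 19.7426 + 5.6515 + 26.9812 + 5.8687 = 72.6274 Da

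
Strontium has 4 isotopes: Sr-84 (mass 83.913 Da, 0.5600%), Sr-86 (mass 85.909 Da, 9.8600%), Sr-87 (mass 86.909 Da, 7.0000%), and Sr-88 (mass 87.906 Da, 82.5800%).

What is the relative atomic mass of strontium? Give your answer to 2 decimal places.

87.62 Da

The abundance-weighted mean is 0.005600 × 83.913 + 0.098600 × 85.909 + 0.070000 × 86.909 + 0.825800 × 87.906
= 0.4699 + 8.4706 + 6.0836 + 72.5928 = 87.6169 Da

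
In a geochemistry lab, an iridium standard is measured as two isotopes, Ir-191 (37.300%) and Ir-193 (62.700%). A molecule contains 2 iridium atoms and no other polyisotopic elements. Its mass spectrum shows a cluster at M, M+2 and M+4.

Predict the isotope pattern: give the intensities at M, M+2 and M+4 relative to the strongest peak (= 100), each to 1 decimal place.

29.7 : 100.0 : 84.0

Expanding (0.37300 + 0.62700)^2:
P(M) = 0.37300^2 = 0.139129
P(M+2) = 2 × 0.37300^1 × 0.62700^1 = 0.467742
P(M+4) = 0.62700^2 = 0.393129
The M+2 peak is largest (0.467742); scaling to 100 gives 29.7 : 100.0 : 84.0.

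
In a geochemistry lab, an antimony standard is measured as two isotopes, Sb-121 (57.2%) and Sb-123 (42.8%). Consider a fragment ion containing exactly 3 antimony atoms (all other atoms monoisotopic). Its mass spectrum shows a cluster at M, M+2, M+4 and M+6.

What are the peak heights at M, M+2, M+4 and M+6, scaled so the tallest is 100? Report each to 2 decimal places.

44.55 : 100.00 : 74.83 : 18.66

The 3 Sb atoms are independent, so intensities follow the terms of (0.572 + 0.428)^3.
P(M) = 0.572^3 = 0.187149
P(M+2) = 3 × 0.572^2 × 0.428^1 = 0.420104
P(M+4) = 3 × 0.572^1 × 0.428^2 = 0.314344
P(M+6) = 0.428^3 = 0.078403
The M+2 peak is largest (0.420104); scaling to 100 gives 44.55 : 100.00 : 74.83 : 18.66.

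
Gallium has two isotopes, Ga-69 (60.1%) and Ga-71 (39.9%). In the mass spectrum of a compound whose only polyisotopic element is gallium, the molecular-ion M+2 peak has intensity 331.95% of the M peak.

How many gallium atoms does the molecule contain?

5

The M+2/M ratio from n Ga atoms is n · q/p = n · 0.399/0.601.
n = 3.3195 × 0.601/0.399 = 5.00 ≈ 5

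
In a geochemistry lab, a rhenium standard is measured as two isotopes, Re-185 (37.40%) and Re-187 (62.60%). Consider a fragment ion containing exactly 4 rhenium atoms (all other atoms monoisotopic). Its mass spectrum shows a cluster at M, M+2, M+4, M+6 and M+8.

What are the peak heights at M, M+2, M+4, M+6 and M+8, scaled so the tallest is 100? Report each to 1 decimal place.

Each Re atom is independently Re-185 (p = 0.3740) or Re-187 (q = 0.6260); the cluster is the binomial expansion (p + q)^4.
P(M) = 0.3740^4 = 0.019565
P(M+2) = 4 × 0.3740^3 × 0.6260^1 = 0.130993
P(M+4) = 6 × 0.3740^2 × 0.6260^2 = 0.328884
P(M+6) = 4 × 0.3740^1 × 0.6260^3 = 0.366990
P(M+8) = 0.6260^4 = 0.153567
The M+6 peak is largest (0.366990); scaling to 100 gives 5.3 : 35.7 : 89.6 : 100.0 : 41.8.

5.3 : 35.7 : 89.6 : 100.0 : 41.8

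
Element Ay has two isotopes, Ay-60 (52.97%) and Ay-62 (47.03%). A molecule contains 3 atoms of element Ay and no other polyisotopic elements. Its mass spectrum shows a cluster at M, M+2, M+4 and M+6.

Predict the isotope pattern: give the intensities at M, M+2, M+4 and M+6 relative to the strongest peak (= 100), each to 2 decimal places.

37.54 : 100.00 : 88.79 : 26.28

The 3 Ay atoms are independent, so intensities follow the terms of (0.5297 + 0.4703)^3.
P(M) = 0.5297^3 = 0.148624
P(M+2) = 3 × 0.5297^2 × 0.4703^1 = 0.395873
P(M+4) = 3 × 0.5297^1 × 0.4703^2 = 0.351480
P(M+6) = 0.4703^3 = 0.104022
The M+2 peak is largest (0.395873); scaling to 100 gives 37.54 : 100.00 : 88.79 : 26.28.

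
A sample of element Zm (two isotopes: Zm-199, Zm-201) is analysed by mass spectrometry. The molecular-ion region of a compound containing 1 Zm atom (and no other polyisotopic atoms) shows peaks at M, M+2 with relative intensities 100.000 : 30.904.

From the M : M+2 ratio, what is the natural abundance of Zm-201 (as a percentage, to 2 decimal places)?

Let p = fractional abundance of Zm-199. I(M+2)/I(M) = [C(1,1)·p^0·(1−p)] / p^1 = 1·(1−p)/p = 30.904/100.000 = 0.3090
(1−p)/p = 0.3090/1 = 0.3090  ⇒  p = 1/(1 + 0.3090) = 0.7639
Zm-199: 76.39%, Zm-201: 23.61%.

23.61%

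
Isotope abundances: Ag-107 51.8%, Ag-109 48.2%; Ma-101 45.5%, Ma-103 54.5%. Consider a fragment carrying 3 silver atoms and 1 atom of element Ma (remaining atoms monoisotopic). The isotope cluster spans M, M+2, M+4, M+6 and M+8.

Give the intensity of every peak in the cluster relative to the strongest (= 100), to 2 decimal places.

16.83 : 67.15 : 100.00 : 65.93 : 16.24

Silver pattern (n=3): 0.13899183 : 0.3879965 : 0.3610315 : 0.11198017
Element Ma pattern (n=1): 0.4550 : 0.5450
Convolve the two distributions (both contribute in 2-u steps):
  M: 0.13899183×0.4550 = 0.063241
  M+2: 0.13899183×0.5450 + 0.3879965×0.4550 = 0.252289
  M+4: 0.3879965×0.5450 + 0.3610315×0.4550 = 0.375727
  M+6: 0.3610315×0.5450 + 0.11198017×0.4550 = 0.247713
  M+8: 0.11198017×0.5450 = 0.061029
Scale to base peak (0.375727) = 100: 16.83 : 67.15 : 100.00 : 65.93 : 16.24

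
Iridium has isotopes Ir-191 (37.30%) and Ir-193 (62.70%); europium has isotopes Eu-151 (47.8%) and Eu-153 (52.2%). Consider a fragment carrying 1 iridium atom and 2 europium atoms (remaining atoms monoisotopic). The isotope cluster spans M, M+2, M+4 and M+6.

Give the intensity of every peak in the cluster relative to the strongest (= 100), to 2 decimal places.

Iridium pattern (n=1): 0.3730 : 0.6270
Europium pattern (n=2): 0.228484 : 0.499032 : 0.272484
Convolve the two distributions (both contribute in 2-u steps):
  M: 0.3730×0.228484 = 0.085225
  M+2: 0.3730×0.499032 + 0.6270×0.228484 = 0.329398
  M+4: 0.3730×0.272484 + 0.6270×0.499032 = 0.414530
  M+6: 0.6270×0.272484 = 0.170847
Scale to base peak (0.414530) = 100: 20.56 : 79.46 : 100.00 : 41.21

20.56 : 79.46 : 100.00 : 41.21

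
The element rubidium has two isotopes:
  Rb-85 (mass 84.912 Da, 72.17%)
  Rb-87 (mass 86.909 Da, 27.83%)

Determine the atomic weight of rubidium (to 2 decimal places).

The abundance-weighted mean is 0.7217 × 84.912 + 0.2783 × 86.909
= 61.2810 + 24.1868 = 85.4678 Da

85.47 Da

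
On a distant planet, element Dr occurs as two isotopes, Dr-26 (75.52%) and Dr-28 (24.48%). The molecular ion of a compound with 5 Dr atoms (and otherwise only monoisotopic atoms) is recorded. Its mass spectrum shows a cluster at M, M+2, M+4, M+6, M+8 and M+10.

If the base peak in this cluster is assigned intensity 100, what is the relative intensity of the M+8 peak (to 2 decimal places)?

Term probabilities: M 0.2456, M+2 0.3981, M+4 0.2581, M+6 0.0837, M+8 0.0136, M+10 0.0009. Base peak = M+2.
P(M+2) = C(5,1) × 0.7552^4 × 0.2448^1 = 5 × 0.32527293 × 0.2448 = 0.398134 (base)
P(M+8) = C(5,4) × 0.7552^1 × 0.2448^4 = 5 × 0.7552 × 0.00359125 = 0.013561
Relative intensity = 0.013561 / 0.398134 × 100 = 3.41

3.41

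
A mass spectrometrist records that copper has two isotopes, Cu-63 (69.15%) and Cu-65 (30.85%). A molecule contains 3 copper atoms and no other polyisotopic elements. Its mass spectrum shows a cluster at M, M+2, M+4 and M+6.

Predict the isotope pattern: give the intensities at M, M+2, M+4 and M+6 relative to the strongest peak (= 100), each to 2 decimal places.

The 3 Cu atoms are independent, so intensities follow the terms of (0.6915 + 0.3085)^3.
P(M) = 0.6915^3 = 0.330656
P(M+2) = 3 × 0.6915^2 × 0.3085^1 = 0.442548
P(M+4) = 3 × 0.6915^1 × 0.3085^2 = 0.197435
P(M+6) = 0.3085^3 = 0.029361
The M+2 peak is largest (0.442548); scaling to 100 gives 74.72 : 100.00 : 44.61 : 6.63.

74.72 : 100.00 : 44.61 : 6.63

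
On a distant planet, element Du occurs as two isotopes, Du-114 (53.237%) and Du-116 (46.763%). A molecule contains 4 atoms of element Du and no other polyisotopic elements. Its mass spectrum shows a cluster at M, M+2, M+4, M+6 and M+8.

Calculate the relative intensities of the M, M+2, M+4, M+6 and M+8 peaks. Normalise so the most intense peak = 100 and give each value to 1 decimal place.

The 4 Du atoms are independent, so intensities follow the terms of (0.53237 + 0.46763)^4.
P(M) = 0.53237^4 = 0.080326
P(M+2) = 4 × 0.53237^3 × 0.46763^1 = 0.282230
P(M+4) = 6 × 0.53237^2 × 0.46763^2 = 0.371863
P(M+6) = 4 × 0.53237^1 × 0.46763^3 = 0.217761
P(M+8) = 0.46763^4 = 0.047820
The M+4 peak is largest (0.371863); scaling to 100 gives 21.6 : 75.9 : 100.0 : 58.6 : 12.9.

21.6 : 75.9 : 100.0 : 58.6 : 12.9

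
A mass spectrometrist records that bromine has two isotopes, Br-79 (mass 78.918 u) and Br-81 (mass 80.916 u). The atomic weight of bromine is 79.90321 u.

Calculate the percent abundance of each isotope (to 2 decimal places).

Let x be the fractional abundance of Br-79; then Br-81 has abundance 1 − x.
78.918·x + 80.916·(1 − x) = 79.90321
(78.918 − 80.916)·x = 79.90321 − 80.916
x = -1.01279 / -1.998 = 0.50690 → 50.69% Br-79, 49.31% Br-81.

Br-79: 50.69%, Br-81: 49.31%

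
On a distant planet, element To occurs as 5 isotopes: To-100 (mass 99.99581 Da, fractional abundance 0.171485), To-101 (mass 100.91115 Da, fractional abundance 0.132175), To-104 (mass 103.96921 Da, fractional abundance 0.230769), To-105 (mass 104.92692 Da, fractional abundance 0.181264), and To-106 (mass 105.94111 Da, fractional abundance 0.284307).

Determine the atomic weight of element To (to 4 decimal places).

The abundance-weighted mean is 0.171485 × 99.99581 + 0.132175 × 100.91115 + 0.230769 × 103.96921 + 0.181264 × 104.92692 + 0.284307 × 105.94111
= 17.147781 + 13.337931 + 23.992871 + 19.019473 + 30.119799 = 103.617855 Da

103.6179 Da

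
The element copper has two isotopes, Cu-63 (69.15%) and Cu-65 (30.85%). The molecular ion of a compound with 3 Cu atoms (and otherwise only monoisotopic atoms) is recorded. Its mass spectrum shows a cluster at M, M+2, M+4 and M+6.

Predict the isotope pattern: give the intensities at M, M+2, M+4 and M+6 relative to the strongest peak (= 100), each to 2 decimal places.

74.72 : 100.00 : 44.61 : 6.63

The 3 Cu atoms are independent, so intensities follow the terms of (0.6915 + 0.3085)^3.
P(M) = 0.6915^3 = 0.330656
P(M+2) = 3 × 0.6915^2 × 0.3085^1 = 0.442548
P(M+4) = 3 × 0.6915^1 × 0.3085^2 = 0.197435
P(M+6) = 0.3085^3 = 0.029361
The M+2 peak is largest (0.442548); scaling to 100 gives 74.72 : 100.00 : 44.61 : 6.63.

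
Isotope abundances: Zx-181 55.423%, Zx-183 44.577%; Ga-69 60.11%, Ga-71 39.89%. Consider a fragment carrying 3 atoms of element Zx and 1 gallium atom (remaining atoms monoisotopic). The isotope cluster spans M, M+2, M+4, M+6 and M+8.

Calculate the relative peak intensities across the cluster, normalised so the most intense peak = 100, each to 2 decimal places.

Element Zx pattern (n=3): 0.17024332 : 0.41078271 : 0.33039461 : 0.08857935
Gallium pattern (n=1): 0.6011 : 0.3989
Convolve the two distributions (both contribute in 2-u steps):
  M: 0.17024332×0.6011 = 0.102333
  M+2: 0.17024332×0.3989 + 0.41078271×0.6011 = 0.314832
  M+4: 0.41078271×0.3989 + 0.33039461×0.6011 = 0.362461
  M+6: 0.33039461×0.3989 + 0.08857935×0.6011 = 0.185039
  M+8: 0.08857935×0.3989 = 0.035334
Scale to base peak (0.362461) = 100: 28.23 : 86.86 : 100.00 : 51.05 : 9.75

28.23 : 86.86 : 100.00 : 51.05 : 9.75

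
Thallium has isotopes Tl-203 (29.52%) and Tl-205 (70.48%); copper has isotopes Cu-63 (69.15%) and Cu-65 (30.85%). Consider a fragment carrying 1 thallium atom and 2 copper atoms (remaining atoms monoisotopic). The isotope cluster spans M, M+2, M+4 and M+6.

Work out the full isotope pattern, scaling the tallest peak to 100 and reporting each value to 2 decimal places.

30.49 : 100.00 : 71.02 : 14.49

Thallium pattern (n=1): 0.2952 : 0.7048
Copper pattern (n=2): 0.47817225 : 0.4266555 : 0.09517225
Convolve the two distributions (both contribute in 2-u steps):
  M: 0.2952×0.47817225 = 0.141156
  M+2: 0.2952×0.4266555 + 0.7048×0.47817225 = 0.462965
  M+4: 0.2952×0.09517225 + 0.7048×0.4266555 = 0.328802
  M+6: 0.7048×0.09517225 = 0.067077
Scale to base peak (0.462965) = 100: 30.49 : 100.00 : 71.02 : 14.49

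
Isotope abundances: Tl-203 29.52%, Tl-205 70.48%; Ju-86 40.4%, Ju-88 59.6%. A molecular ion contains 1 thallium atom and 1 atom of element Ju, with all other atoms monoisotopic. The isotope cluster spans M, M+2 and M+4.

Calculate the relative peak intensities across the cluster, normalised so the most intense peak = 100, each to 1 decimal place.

Thallium pattern (n=1): 0.2952 : 0.7048
Element Ju pattern (n=1): 0.4040 : 0.5960
Convolve the two distributions (both contribute in 2-u steps):
  M: 0.2952×0.4040 = 0.119261
  M+2: 0.2952×0.5960 + 0.7048×0.4040 = 0.460678
  M+4: 0.7048×0.5960 = 0.420061
Scale to base peak (0.460678) = 100: 25.9 : 100.0 : 91.2

25.9 : 100.0 : 91.2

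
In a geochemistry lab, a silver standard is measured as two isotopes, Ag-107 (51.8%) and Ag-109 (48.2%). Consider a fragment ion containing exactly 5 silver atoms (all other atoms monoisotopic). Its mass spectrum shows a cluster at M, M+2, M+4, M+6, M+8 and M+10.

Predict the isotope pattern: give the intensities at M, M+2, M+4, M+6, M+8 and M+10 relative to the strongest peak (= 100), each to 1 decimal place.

The 5 Ag atoms are independent, so intensities follow the terms of (0.518 + 0.482)^5.
P(M) = 0.518^5 = 0.037295
P(M+2) = 5 × 0.518^4 × 0.482^1 = 0.173515
P(M+4) = 10 × 0.518^3 × 0.482^2 = 0.322911
P(M+6) = 10 × 0.518^2 × 0.482^3 = 0.300470
P(M+8) = 5 × 0.518^1 × 0.482^4 = 0.139794
P(M+10) = 0.482^5 = 0.026016
The M+4 peak is largest (0.322911); scaling to 100 gives 11.5 : 53.7 : 100.0 : 93.1 : 43.3 : 8.1.

11.5 : 53.7 : 100.0 : 93.1 : 43.3 : 8.1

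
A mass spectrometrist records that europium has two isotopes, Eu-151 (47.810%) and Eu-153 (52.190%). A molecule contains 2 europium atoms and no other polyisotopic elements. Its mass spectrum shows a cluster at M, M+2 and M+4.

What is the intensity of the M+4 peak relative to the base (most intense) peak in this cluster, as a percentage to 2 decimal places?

Binomial terms of (0.47810 + 0.52190)^2: M 0.2286, M+2 0.4990, M+4 0.2724 → M+2 is the base peak.
P(M+2) = C(2,1) × 0.47810^1 × 0.52190^1 = 2 × 0.4781 × 0.5219 = 0.499041 (base)
P(M+4) = C(2,2) × 0.47810^0 × 0.52190^2 = 1 × 1.0000 × 0.27237961 = 0.272380
Relative intensity = 0.272380 / 0.499041 × 100 = 54.58

54.58%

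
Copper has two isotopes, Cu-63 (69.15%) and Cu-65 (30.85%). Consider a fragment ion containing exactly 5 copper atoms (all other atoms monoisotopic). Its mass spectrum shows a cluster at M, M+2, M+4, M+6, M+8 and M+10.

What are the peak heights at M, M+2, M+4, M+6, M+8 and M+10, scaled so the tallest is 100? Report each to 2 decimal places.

The 5 Cu atoms are independent, so intensities follow the terms of (0.6915 + 0.3085)^5.
P(M) = 0.6915^5 = 0.158111
P(M+2) = 5 × 0.6915^4 × 0.3085^1 = 0.352691
P(M+4) = 10 × 0.6915^3 × 0.3085^2 = 0.314693
P(M+6) = 10 × 0.6915^2 × 0.3085^3 = 0.140394
P(M+8) = 5 × 0.6915^1 × 0.3085^4 = 0.031317
P(M+10) = 0.3085^5 = 0.002794
The M+2 peak is largest (0.352691); scaling to 100 gives 44.83 : 100.00 : 89.23 : 39.81 : 8.88 : 0.79.

44.83 : 100.00 : 89.23 : 39.81 : 8.88 : 0.79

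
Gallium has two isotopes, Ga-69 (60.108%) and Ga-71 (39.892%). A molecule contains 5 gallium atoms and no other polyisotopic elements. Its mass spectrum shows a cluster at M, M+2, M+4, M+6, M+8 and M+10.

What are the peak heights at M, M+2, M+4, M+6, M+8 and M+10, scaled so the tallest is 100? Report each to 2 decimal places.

Expanding (0.60108 + 0.39892)^5:
P(M) = 0.60108^5 = 0.078462
P(M+2) = 5 × 0.60108^4 × 0.39892^1 = 0.260366
P(M+4) = 10 × 0.60108^3 × 0.39892^2 = 0.345596
P(M+6) = 10 × 0.60108^2 × 0.39892^3 = 0.229362
P(M+8) = 5 × 0.60108^1 × 0.39892^4 = 0.076111
P(M+10) = 0.39892^5 = 0.010103
The M+4 peak is largest (0.345596); scaling to 100 gives 22.70 : 75.34 : 100.00 : 66.37 : 22.02 : 2.92.

22.70 : 75.34 : 100.00 : 66.37 : 22.02 : 2.92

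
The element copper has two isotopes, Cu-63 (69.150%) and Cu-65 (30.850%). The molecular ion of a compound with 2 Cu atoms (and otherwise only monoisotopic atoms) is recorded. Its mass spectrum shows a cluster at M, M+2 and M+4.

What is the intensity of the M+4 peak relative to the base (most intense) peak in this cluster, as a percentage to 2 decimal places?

Term probabilities: M 0.4782, M+2 0.4267, M+4 0.0952. Base peak = M.
P(M) = C(2,0) × 0.69150^2 × 0.30850^0 = 1 × 0.47817225 × 1.0000 = 0.478172 (base)
P(M+4) = C(2,2) × 0.69150^0 × 0.30850^2 = 1 × 1.0000 × 0.09517225 = 0.095172
Relative intensity = 0.095172 / 0.478172 × 100 = 19.90

19.90%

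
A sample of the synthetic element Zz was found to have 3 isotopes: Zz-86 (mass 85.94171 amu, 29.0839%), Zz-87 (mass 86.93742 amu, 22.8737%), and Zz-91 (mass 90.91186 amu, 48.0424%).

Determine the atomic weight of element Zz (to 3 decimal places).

Average mass = Σ (abundance × isotope mass) = 0.290839 × 85.94171 + 0.228737 × 86.93742 + 0.480424 × 90.91186
= 24.995201 + 19.885805 + 43.676239 = 88.557245 amu

88.557 amu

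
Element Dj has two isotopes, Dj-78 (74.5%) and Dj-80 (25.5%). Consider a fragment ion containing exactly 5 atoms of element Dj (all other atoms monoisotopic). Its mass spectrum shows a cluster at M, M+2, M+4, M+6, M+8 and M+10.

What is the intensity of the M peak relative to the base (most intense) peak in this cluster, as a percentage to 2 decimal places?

(0.745 + 0.255)^5 gives M 0.2295, M+2 0.3928, M+4 0.2689, M+6 0.0920, M+8 0.0158, M+10 0.0011; the largest is M+2.
P(M+2) = C(5,1) × 0.745^4 × 0.255^1 = 5 × 0.30805275 × 0.2550 = 0.392767 (base)
P(M) = C(5,0) × 0.745^5 × 0.255^0 = 1 × 0.2294993 × 1.0000 = 0.229499
Relative intensity = 0.229499 / 0.392767 × 100 = 58.43

58.43%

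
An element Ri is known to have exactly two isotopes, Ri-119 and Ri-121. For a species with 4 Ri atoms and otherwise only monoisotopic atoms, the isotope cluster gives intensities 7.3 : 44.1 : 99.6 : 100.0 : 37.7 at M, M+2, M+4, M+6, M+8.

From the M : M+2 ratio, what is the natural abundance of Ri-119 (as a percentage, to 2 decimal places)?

Write p for the Ri-119 fraction. I(M+2)/I(M) = [C(4,1)·p^3·(1−p)] / p^4 = 4·(1−p)/p = 44.1/7.3 = 6.0411
(1−p)/p = 6.0411/4 = 1.5103  ⇒  p = 1/(1 + 1.5103) = 0.3984
Ri-119: 39.84%, Ri-121: 60.16%.

39.84%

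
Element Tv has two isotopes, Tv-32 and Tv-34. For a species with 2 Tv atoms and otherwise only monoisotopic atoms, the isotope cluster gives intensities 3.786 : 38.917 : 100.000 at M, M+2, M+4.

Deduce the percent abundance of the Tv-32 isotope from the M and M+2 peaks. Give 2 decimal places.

16.29%

Write p for the Tv-32 fraction. I(M+2)/I(M) = [C(2,1)·p^1·(1−p)] / p^2 = 2·(1−p)/p = 38.917/3.786 = 10.2792
(1−p)/p = 10.2792/2 = 5.1396  ⇒  p = 1/(1 + 5.1396) = 0.1629
Tv-32: 16.29%, Tv-34: 83.71%.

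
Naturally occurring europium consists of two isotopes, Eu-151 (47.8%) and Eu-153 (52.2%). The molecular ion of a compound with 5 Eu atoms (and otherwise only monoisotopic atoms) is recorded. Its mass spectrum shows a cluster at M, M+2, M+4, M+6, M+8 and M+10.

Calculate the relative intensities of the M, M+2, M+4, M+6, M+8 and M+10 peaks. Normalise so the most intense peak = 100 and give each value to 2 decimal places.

The 5 Eu atoms are independent, so intensities follow the terms of (0.478 + 0.522)^5.
P(M) = 0.478^5 = 0.024954
P(M+2) = 5 × 0.478^4 × 0.522^1 = 0.136255
P(M+4) = 10 × 0.478^3 × 0.522^2 = 0.297594
P(M+6) = 10 × 0.478^2 × 0.522^3 = 0.324988
P(M+8) = 5 × 0.478^1 × 0.522^4 = 0.177452
P(M+10) = 0.522^5 = 0.038757
The M+6 peak is largest (0.324988); scaling to 100 gives 7.68 : 41.93 : 91.57 : 100.00 : 54.60 : 11.93.

7.68 : 41.93 : 91.57 : 100.00 : 54.60 : 11.93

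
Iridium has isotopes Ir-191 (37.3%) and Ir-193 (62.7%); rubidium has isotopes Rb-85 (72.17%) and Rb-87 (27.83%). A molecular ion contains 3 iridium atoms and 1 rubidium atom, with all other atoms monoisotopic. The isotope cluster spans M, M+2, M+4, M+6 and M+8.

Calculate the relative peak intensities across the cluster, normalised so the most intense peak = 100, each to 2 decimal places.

Iridium pattern (n=3): 0.05189512 : 0.26170165 : 0.43991135 : 0.24649188
Rubidium pattern (n=1): 0.7217 : 0.2783
Convolve the two distributions (both contribute in 2-u steps):
  M: 0.05189512×0.7217 = 0.037453
  M+2: 0.05189512×0.2783 + 0.26170165×0.7217 = 0.203312
  M+4: 0.26170165×0.2783 + 0.43991135×0.7217 = 0.390316
  M+6: 0.43991135×0.2783 + 0.24649188×0.7217 = 0.300321
  M+8: 0.24649188×0.2783 = 0.068599
Scale to base peak (0.390316) = 100: 9.60 : 52.09 : 100.00 : 76.94 : 17.58

9.60 : 52.09 : 100.00 : 76.94 : 17.58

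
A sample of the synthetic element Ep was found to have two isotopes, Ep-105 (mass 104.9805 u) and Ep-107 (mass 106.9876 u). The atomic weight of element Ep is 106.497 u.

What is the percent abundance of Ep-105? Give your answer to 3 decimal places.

24.443%

Writing the weighted mean with unknown fraction x of Ep-105:
104.9805·x + 106.9876·(1 − x) = 106.497
(104.9805 − 106.9876)·x = 106.497 − 106.9876
x = -0.4906 / -2.0071 = 0.24443 → 24.443% Ep-105, 75.557% Ep-107.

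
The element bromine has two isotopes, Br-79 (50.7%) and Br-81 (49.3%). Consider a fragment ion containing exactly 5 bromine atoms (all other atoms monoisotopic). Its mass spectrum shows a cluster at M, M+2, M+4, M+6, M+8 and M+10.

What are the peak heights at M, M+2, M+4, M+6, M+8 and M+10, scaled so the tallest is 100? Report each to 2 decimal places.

The 5 Br atoms are independent, so intensities follow the terms of (0.507 + 0.493)^5.
P(M) = 0.507^5 = 0.033500
P(M+2) = 5 × 0.507^4 × 0.493^1 = 0.162873
P(M+4) = 10 × 0.507^3 × 0.493^2 = 0.316751
P(M+6) = 10 × 0.507^2 × 0.493^3 = 0.308004
P(M+8) = 5 × 0.507^1 × 0.493^4 = 0.149750
P(M+10) = 0.493^5 = 0.029123
The M+4 peak is largest (0.316751); scaling to 100 gives 10.58 : 51.42 : 100.00 : 97.24 : 47.28 : 9.19.

10.58 : 51.42 : 100.00 : 97.24 : 47.28 : 9.19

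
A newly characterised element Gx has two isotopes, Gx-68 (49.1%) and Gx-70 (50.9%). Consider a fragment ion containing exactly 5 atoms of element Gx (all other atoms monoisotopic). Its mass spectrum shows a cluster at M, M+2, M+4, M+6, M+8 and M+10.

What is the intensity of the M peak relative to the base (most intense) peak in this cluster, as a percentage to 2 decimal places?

Term probabilities: M 0.0285, M+2 0.1479, M+4 0.3067, M+6 0.3179, M+8 0.1648, M+10 0.0342. Base peak = M+6.
P(M+6) = C(5,3) × 0.491^2 × 0.509^3 = 10 × 0.241081 × 0.13187223 = 0.317919 (base)
P(M) = C(5,0) × 0.491^5 × 0.509^0 = 1 × 0.02853694 × 1.0000 = 0.028537
Relative intensity = 0.028537 / 0.317919 × 100 = 8.98

8.98%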